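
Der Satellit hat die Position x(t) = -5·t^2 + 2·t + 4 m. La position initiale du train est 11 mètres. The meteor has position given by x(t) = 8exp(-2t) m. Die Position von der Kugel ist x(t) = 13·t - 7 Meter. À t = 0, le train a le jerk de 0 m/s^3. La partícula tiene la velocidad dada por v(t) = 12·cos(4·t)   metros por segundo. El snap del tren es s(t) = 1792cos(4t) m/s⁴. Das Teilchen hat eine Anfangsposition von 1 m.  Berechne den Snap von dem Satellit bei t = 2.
Ausgehend von der Position x(t) = -5·t^2 + 2·t + 4, nehmen wir 4 Ableitungen. Durch Ableiten von der Position erhalten wir die Geschwindigkeit: v(t) = 2 - 10·t. Mit d/dt von v(t) finden wir a(t) = -10. Die Ableitung von der Beschleunigung ergibt den Ruck: j(t) = 0. Mit d/dt von j(t) finden wir s(t) = 0. Mit s(t) = 0 und Einsetzen von t = 2, finden wir s = 0.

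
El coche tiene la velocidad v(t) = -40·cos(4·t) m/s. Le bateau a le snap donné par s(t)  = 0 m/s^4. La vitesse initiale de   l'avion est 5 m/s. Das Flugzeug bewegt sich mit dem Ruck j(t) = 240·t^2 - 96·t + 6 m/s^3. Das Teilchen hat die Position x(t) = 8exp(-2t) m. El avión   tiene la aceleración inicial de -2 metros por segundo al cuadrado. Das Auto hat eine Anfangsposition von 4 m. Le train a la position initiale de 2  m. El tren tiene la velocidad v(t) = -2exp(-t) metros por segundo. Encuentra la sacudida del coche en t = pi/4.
Para resolver esto, necesitamos tomar 2 derivadas de nuestra ecuación de la velocidad v(t) = -40·cos(4·t). La derivada de la velocidad da la aceleración: a(t) = 160·sin(4·t). Tomando d/dt de a(t), encontramos j(t) = 640·cos(4·t). Tenemos la sacudida j(t) = 640·cos(4·t). Sustituyendo t = pi/4: j(pi/4) = -640.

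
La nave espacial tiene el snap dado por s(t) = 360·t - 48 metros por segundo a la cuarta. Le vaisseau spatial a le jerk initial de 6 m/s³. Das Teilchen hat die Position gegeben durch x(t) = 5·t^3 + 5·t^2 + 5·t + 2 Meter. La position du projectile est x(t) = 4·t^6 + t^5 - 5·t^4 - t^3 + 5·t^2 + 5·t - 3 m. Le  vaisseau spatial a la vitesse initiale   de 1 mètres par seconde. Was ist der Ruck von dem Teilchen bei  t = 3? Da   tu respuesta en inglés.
We must differentiate our position equation x(t) = 5·t^3 + 5·t^2 + 5·t + 2 3 times. Differentiating position, we get velocity: v(t) = 15·t^2 + 10·t + 5. The derivative of velocity gives acceleration: a(t) = 30·t + 10. Taking d/dt of a(t), we find j(t) = 30. Using j(t) = 30 and substituting t = 3, we find j = 30.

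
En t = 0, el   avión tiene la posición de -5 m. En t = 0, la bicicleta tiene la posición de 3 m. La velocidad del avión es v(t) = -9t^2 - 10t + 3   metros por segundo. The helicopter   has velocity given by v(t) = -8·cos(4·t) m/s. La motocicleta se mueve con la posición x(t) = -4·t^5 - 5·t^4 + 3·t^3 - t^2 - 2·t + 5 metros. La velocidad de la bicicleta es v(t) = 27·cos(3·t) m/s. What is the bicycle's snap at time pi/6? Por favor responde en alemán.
Um dies zu lösen, müssen wir 3 Ableitungen unserer Gleichung für die Geschwindigkeit v(t) = 27·cos(3·t) nehmen. Durch Ableiten von der Geschwindigkeit erhalten wir die Beschleunigung: a(t) = -81·sin(3·t). Durch Ableiten von der Beschleunigung erhalten wir den Ruck: j(t) = -243·cos(3·t). Mit d/dt von j(t) finden wir s(t) = 729·sin(3·t). Aus der Gleichung für den Snap s(t) = 729·sin(3·t), setzen wir t = pi/6 ein und erhalten s = 729.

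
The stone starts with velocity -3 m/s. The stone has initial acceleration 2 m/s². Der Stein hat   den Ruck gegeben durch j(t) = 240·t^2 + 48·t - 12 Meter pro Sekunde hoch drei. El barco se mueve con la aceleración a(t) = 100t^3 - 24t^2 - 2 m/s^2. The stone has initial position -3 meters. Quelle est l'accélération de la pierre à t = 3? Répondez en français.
En partant du jerk j(t) = 240·t^2 + 48·t - 12, nous prenons 1 primitive. En intégrant le jerk et en utilisant la condition initiale a(0) = 2, nous obtenons a(t) = 80·t^3 + 24·t^2 - 12·t + 2. En utilisant a(t) = 80·t^3 + 24·t^2 - 12·t + 2 et en substituant t = 3, nous trouvons a = 2342.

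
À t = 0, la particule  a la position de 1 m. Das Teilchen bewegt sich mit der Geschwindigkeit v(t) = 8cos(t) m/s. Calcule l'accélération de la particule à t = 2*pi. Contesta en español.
Partiendo de la velocidad v(t) = 8·cos(t), tomamos 1 derivada. La derivada de la velocidad da la aceleración: a(t) = -8·sin(t). Tenemos la aceleración a(t) = -8·sin(t). Sustituyendo t = 2*pi: a(2*pi) = 0.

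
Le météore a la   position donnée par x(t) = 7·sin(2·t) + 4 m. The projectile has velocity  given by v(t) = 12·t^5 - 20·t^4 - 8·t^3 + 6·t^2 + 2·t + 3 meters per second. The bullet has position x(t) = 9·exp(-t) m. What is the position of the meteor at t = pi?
Using x(t) = 7·sin(2·t) + 4 and substituting t = pi, we find x = 4.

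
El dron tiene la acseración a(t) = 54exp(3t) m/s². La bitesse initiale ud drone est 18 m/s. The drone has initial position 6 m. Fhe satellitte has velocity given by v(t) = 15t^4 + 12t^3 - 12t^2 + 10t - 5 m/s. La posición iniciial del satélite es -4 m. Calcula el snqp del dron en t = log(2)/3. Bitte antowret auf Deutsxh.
Wir müssen unsere Gleichung für die Beschleunigung a(t) = 54·exp(3·t) 2-mal ableiten. Durch Ableiten von der Beschleunigung erhalten wir den Ruck: j(t) = 162·exp(3·t). Die Ableitung von dem Ruck ergibt den Snap: s(t) = 486·exp(3·t). Wir haben den Snap s(t) = 486·exp(3·t). Durch Einsetzen von t = log(2)/3: s(log(2)/3) = 972.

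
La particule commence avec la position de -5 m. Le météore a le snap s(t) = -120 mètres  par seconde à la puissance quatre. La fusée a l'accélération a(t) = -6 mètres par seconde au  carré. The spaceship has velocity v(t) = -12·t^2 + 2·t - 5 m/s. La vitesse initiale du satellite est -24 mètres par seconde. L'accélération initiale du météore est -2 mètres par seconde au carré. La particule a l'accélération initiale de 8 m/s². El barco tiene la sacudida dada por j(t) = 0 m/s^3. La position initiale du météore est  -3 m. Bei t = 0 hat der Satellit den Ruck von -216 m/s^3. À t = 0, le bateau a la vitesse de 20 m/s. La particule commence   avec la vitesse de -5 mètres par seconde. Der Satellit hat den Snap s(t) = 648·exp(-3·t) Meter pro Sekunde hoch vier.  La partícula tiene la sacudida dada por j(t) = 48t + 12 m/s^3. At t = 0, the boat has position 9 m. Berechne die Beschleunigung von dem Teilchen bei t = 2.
Wir müssen unsere Gleichung für den Ruck j(t) = 48·t + 12 1-mal integrieren. Das Integral von dem Ruck ist die Beschleunigung. Mit a(0) = 8 erhalten wir a(t) = 24·t^2 + 12·t + 8. Mit a(t) = 24·t^2 + 12·t + 8 und Einsetzen von t = 2, finden wir a = 128.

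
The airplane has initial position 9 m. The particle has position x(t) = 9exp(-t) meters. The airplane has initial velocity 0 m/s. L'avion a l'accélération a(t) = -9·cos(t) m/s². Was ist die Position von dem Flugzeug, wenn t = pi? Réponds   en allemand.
Wir müssen das Integral unserer Gleichung für die Beschleunigung a(t) = -9·cos(t) 2-mal finden. Das Integral von der Beschleunigung, mit v(0) = 0, ergibt die Geschwindigkeit: v(t) = -9·sin(t). Durch Integration von der Geschwindigkeit und Verwendung der Anfangsbedingung x(0) = 9, erhalten wir x(t) = 9·cos(t). Aus der Gleichung für die Position x(t) = 9·cos(t), setzen wir t = pi ein und erhalten x = -9.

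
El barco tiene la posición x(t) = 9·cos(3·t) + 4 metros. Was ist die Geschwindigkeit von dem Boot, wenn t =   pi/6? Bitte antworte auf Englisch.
Starting from position x(t) = 9·cos(3·t) + 4, we take 1 derivative. The derivative of position gives velocity: v(t) = -27·sin(3·t). Using v(t) = -27·sin(3·t) and substituting t = pi/6, we find v = -27.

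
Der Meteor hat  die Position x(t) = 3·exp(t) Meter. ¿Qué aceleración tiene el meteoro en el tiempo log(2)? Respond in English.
We must differentiate our position equation x(t) = 3·exp(t) 2 times. Differentiating position, we get velocity: v(t) = 3·exp(t). Differentiating velocity, we get acceleration: a(t) = 3·exp(t). We have acceleration a(t) = 3·exp(t). Substituting t = log(2): a(log(2)) = 6.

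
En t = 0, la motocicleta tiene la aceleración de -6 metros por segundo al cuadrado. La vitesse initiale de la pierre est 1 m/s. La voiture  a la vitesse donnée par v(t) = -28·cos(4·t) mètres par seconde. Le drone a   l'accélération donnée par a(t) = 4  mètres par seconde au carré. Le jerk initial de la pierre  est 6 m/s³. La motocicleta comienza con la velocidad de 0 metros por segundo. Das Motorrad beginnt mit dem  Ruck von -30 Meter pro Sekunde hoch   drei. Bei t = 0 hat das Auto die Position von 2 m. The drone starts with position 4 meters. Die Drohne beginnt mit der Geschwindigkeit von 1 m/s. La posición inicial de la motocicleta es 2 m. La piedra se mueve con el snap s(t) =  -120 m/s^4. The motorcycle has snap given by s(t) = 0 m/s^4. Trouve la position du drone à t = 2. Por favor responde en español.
Partiendo de la aceleración a(t) = 4, tomamos 2 integrales. Tomando ∫a(t)dt y aplicando v(0) = 1, encontramos v(t) = 4·t + 1. La integral de la velocidad es la posición. Usando x(0) = 4, obtenemos x(t) = 2·t^2 + t + 4. Usando x(t) = 2·t^2 + t + 4 y sustituyendo t = 2, encontramos x = 14.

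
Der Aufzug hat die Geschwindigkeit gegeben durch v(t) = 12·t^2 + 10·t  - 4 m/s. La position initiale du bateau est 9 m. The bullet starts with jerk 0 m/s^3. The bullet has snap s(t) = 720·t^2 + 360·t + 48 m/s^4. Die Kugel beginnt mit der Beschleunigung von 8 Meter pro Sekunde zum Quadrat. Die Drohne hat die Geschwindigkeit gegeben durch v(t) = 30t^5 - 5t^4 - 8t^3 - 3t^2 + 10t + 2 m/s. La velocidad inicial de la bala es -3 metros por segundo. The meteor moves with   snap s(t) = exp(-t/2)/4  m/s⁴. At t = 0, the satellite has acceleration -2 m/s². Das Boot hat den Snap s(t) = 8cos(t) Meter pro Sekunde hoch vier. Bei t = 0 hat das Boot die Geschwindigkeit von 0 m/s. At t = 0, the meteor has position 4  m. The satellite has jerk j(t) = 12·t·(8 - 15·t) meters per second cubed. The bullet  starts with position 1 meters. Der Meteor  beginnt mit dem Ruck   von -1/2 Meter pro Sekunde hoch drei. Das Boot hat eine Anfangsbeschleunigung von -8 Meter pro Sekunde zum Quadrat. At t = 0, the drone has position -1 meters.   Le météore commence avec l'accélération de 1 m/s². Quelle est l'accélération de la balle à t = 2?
En partant du snap s(t) = 720·t^2 + 360·t + 48, nous prenons 2 intégrales. En prenant ∫s(t)dt et en appliquant j(0) = 0, nous trouvons j(t) = 12·t·(20·t^2 + 15·t + 4). L'intégrale du jerk est l'accélération. En utilisant a(0) = 8, nous obtenons a(t) = 60·t^4 + 60·t^3 + 24·t^2 + 8. Nous avons l'accélération a(t) = 60·t^4 + 60·t^3 + 24·t^2 + 8. En substituant t = 2: a(2) = 1544.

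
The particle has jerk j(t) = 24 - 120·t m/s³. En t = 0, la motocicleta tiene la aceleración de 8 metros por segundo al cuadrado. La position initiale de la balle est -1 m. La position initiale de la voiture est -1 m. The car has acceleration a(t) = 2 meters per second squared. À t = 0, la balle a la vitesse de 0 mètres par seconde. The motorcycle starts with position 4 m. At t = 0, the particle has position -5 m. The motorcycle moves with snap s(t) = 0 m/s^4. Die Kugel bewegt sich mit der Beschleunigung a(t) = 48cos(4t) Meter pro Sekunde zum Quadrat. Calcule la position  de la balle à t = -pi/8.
Nous devons intégrer notre équation de l'accélération a(t) = 48·cos(4·t) 2 fois. En prenant ∫a(t)dt et en appliquant v(0) = 0, nous trouvons v(t) = 12·sin(4·t). En intégrant la vitesse et en utilisant la condition initiale x(0) = -1, nous obtenons x(t) = 2 - 3·cos(4·t). De l'équation de la position x(t) = 2 - 3·cos(4·t), nous substituons t = -pi/8 pour obtenir x = 2.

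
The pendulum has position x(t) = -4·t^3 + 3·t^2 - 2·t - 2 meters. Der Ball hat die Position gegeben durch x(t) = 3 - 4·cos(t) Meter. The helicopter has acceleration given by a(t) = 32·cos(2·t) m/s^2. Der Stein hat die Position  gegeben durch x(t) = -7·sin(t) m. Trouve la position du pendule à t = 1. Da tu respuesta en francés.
Nous avons la position x(t) = -4·t^3 + 3·t^2 - 2·t - 2. En substituant t = 1: x(1) = -5.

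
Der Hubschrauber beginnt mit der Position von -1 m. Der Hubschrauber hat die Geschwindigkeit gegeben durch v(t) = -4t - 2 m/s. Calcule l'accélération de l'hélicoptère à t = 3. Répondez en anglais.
Starting from velocity v(t) = -4·t - 2, we take 1 derivative. The derivative of velocity gives acceleration: a(t) = -4. From the given acceleration equation a(t) = -4, we substitute t = 3 to get a = -4.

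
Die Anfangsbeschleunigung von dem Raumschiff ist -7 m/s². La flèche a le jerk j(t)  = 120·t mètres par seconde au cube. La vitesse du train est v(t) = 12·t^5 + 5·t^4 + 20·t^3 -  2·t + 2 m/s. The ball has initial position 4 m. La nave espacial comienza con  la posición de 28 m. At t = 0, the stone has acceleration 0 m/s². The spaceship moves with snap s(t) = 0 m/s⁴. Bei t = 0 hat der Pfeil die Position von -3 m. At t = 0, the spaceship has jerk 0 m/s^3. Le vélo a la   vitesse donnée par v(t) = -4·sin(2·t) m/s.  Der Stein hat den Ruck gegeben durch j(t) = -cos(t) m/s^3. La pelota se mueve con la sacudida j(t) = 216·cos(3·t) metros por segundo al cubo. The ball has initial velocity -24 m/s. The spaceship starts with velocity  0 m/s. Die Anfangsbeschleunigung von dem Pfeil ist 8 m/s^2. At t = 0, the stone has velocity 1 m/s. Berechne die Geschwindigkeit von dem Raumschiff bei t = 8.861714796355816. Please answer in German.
Um dies zu lösen, müssen wir 3 Integrale unserer Gleichung für den Snap s(t) = 0 finden. Die Stammfunktion von dem Snap ist der Ruck. Mit j(0) = 0 erhalten wir j(t) = 0. Das Integral von dem Ruck, mit a(0) = -7, ergibt die Beschleunigung: a(t) = -7. Durch Integration von der Beschleunigung und Verwendung der Anfangsbedingung v(0) = 0, erhalten wir v(t) = -7·t. Aus der Gleichung für die Geschwindigkeit v(t) = -7·t, setzen wir t = 8.861714796355816 ein und erhalten v = -62.0320035744907.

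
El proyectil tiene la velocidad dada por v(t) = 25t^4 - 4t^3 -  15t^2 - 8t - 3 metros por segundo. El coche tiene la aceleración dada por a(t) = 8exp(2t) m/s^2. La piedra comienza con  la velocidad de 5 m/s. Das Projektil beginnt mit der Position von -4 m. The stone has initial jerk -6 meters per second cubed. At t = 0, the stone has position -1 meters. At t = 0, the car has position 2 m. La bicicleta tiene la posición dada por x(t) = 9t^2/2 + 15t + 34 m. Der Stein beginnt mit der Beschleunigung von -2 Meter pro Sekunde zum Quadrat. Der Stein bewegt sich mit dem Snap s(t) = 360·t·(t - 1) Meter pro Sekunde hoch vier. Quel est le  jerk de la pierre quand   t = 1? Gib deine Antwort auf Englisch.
We need to integrate our snap equation s(t) = 360·t·(t - 1) 1 time. Integrating snap and using the initial condition j(0) = -6, we get j(t) = 120·t^3 - 180·t^2 - 6. Using j(t) = 120·t^3 - 180·t^2 - 6 and substituting t = 1, we find j = -66.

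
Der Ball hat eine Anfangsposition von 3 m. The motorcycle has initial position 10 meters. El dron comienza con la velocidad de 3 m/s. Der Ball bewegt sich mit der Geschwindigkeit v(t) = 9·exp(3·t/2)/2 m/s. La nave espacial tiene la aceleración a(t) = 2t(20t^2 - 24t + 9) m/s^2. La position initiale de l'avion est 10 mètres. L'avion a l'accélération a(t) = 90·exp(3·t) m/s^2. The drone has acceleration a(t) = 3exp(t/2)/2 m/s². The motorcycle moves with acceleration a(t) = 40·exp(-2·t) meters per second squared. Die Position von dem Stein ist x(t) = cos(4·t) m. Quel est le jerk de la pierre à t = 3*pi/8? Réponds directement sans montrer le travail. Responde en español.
j(3*pi/8) = -64.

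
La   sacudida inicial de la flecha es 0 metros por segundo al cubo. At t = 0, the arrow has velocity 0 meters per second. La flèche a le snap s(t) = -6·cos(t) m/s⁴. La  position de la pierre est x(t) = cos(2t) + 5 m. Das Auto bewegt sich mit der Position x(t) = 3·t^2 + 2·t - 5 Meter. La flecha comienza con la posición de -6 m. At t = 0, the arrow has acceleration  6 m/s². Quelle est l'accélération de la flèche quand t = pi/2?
Nous devons intégrer notre équation du snap s(t) = -6·cos(t) 2 fois. L'intégrale du snap est le jerk. En utilisant j(0) = 0, nous obtenons j(t) = -6·sin(t). En intégrant le jerk et en utilisant la condition initiale a(0) = 6, nous obtenons a(t) = 6·cos(t). En utilisant a(t) = 6·cos(t) et en substituant t = pi/2, nous trouvons a = 0.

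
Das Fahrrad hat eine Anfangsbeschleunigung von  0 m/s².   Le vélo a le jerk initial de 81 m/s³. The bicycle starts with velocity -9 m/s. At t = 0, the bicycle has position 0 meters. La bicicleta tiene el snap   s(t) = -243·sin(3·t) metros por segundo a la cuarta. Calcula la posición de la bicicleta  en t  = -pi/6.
Para resolver esto, necesitamos tomar 4 integrales de nuestra ecuación del snap s(t) = -243·sin(3·t). La antiderivada del snap, con j(0) = 81, da la sacudida: j(t) = 81·cos(3·t). La antiderivada de la sacudida, con a(0) = 0, da la aceleración: a(t) = 27·sin(3·t). La integral de la aceleración es la velocidad. Usando v(0) = -9, obtenemos v(t) = -9·cos(3·t). Integrando la velocidad y usando la condición inicial x(0) = 0, obtenemos x(t) = -3·sin(3·t). De la ecuación de la posición x(t) = -3·sin(3·t), sustituimos t = -pi/6 para obtener x = 3.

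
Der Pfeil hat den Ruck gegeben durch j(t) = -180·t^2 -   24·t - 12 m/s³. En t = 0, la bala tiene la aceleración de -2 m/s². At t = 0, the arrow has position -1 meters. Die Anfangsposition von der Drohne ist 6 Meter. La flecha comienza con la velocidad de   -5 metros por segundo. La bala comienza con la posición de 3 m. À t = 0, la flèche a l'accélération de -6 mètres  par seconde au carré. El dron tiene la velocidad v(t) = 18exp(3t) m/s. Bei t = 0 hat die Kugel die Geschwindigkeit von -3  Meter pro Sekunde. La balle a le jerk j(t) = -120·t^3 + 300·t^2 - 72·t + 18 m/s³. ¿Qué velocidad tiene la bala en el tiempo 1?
Necesitamos integrar nuestra ecuación de la sacudida j(t) = -120·t^3 + 300·t^2 - 72·t + 18 2 veces. La integral de la sacudida, con a(0) = -2, da la aceleración: a(t) = -30·t^4 + 100·t^3 - 36·t^2 + 18·t - 2. Integrando la aceleración y usando la condición inicial v(0) = -3, obtenemos v(t) = -6·t^5 + 25·t^4 - 12·t^3 + 9·t^2 - 2·t - 3. De la ecuación de la velocidad v(t) = -6·t^5 + 25·t^4 - 12·t^3 + 9·t^2 - 2·t - 3, sustituimos t = 1 para obtener v = 11.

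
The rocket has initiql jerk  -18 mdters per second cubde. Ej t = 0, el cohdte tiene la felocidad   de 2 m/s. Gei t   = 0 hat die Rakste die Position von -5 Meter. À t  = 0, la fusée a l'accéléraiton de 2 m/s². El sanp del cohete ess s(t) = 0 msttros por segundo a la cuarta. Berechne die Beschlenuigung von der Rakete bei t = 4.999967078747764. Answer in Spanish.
Partiendo del snap s(t) = 0, tomamos 2 integrales. La antiderivada del snap es la sacudida. Usando j(0) = -18, obtenemos j(t) = -18. Integrando la sacudida y usando la condición inicial a(0) = 2, obtenemos a(t) = 2 - 18·t. Usando a(t) = 2 - 18·t y sustituyendo t = 4.999967078747764, encontramos a = -87.9994074174598.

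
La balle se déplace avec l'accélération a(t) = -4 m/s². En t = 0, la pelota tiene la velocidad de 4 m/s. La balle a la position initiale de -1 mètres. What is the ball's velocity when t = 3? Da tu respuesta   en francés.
En partant de l'accélération a(t) = -4, nous prenons 1 primitive. La primitive de l'accélération est la vitesse. En utilisant v(0) = 4, nous obtenons v(t) = 4 - 4·t. Nous avons la vitesse v(t) = 4 - 4·t. En substituant t = 3: v(3) = -8.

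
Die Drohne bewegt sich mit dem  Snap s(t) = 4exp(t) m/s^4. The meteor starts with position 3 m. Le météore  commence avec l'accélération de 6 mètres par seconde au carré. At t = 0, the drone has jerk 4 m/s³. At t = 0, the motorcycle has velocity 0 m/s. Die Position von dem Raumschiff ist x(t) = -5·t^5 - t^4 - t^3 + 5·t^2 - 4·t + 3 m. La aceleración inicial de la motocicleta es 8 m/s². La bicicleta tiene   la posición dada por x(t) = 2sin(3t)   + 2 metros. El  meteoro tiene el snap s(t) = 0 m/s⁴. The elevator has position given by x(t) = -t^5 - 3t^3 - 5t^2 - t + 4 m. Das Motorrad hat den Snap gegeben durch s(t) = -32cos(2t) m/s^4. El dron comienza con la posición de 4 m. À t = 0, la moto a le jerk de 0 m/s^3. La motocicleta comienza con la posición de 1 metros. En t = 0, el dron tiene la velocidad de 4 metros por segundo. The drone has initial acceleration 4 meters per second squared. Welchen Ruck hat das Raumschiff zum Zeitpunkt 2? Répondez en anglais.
We must differentiate our position equation x(t) = -5·t^5 - t^4 - t^3 + 5·t^2 - 4·t + 3 3 times. Differentiating position, we get velocity: v(t) = -25·t^4 - 4·t^3 - 3·t^2 + 10·t - 4. The derivative of velocity gives acceleration: a(t) = -100·t^3 - 12·t^2 - 6·t + 10. Taking d/dt of a(t), we find j(t) = -300·t^2 - 24·t - 6. From the given jerk equation j(t) = -300·t^2 - 24·t - 6, we substitute t = 2 to get j = -1254.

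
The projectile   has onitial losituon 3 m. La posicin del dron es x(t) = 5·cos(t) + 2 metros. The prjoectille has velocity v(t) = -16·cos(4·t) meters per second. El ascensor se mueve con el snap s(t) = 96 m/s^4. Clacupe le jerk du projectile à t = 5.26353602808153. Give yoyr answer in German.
Um dies zu lösen, müssen wir 2 Ableitungen unserer Gleichung für die Geschwindigkeit v(t) = -16·cos(4·t) nehmen. Mit d/dt von v(t) finden wir a(t) = 64·sin(4·t). Durch Ableiten von der Beschleunigung erhalten wir den Ruck: j(t) = 256·cos(4·t). Aus der Gleichung für den Ruck j(t) = 256·cos(4·t), setzen wir t = 5.26353602808153 ein und erhalten j = -151.604338070671.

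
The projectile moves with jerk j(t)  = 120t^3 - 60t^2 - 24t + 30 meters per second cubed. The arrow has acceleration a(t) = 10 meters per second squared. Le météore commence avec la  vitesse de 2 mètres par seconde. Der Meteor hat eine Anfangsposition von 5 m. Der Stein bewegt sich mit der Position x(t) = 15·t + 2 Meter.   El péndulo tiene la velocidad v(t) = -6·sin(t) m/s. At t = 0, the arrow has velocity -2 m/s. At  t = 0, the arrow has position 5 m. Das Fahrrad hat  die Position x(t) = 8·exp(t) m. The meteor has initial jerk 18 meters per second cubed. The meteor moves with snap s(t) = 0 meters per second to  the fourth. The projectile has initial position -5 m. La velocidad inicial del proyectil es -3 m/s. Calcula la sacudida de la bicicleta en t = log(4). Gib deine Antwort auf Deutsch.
Um dies zu lösen, müssen wir 3 Ableitungen unserer Gleichung für die Position x(t) = 8·exp(t) nehmen. Durch Ableiten von der Position erhalten wir die Geschwindigkeit: v(t) = 8·exp(t). Durch Ableiten von der Geschwindigkeit erhalten wir die Beschleunigung: a(t) = 8·exp(t). Durch Ableiten von der Beschleunigung erhalten wir den Ruck: j(t) = 8·exp(t). Wir haben den Ruck j(t) = 8·exp(t). Durch Einsetzen von t = log(4): j(log(4)) = 32.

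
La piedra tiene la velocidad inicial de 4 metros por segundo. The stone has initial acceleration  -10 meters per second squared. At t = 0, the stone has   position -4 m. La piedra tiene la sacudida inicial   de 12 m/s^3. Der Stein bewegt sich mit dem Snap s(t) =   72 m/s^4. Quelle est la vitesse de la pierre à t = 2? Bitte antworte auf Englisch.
We must find the antiderivative of our snap equation s(t) = 72 3 times. Taking ∫s(t)dt and applying j(0) = 12, we find j(t) = 72·t + 12. Finding the antiderivative of j(t) and using a(0) = -10: a(t) = 36·t^2 + 12·t - 10. The integral of acceleration is velocity. Using v(0) = 4, we get v(t) = 12·t^3 + 6·t^2 - 10·t + 4. From the given velocity equation v(t) = 12·t^3 + 6·t^2 - 10·t + 4, we substitute t = 2 to get v = 104.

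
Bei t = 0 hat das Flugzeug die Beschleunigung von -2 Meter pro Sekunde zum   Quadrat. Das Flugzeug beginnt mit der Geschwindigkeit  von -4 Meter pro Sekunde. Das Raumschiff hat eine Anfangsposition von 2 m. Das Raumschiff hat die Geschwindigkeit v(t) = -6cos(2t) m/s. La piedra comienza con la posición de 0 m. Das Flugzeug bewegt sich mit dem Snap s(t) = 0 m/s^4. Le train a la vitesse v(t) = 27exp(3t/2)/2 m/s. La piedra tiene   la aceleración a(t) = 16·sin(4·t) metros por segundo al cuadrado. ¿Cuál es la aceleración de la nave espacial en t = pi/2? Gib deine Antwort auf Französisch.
Nous devons dériver notre équation de la vitesse v(t) = -6·cos(2·t) 1 fois. En prenant d/dt de v(t), nous trouvons a(t) = 12·sin(2·t). En utilisant a(t) = 12·sin(2·t) et en substituant t = pi/2, nous trouvons a = 0.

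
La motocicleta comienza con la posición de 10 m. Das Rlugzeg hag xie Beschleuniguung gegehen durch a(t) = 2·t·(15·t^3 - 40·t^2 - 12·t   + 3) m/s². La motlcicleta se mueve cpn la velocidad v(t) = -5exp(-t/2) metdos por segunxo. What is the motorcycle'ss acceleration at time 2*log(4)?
We must differentiate our velocity equation v(t) = -5·exp(-t/2) 1 time. Taking d/dt of v(t), we find a(t) = 5·exp(-t/2)/2. From the given acceleration equation a(t) = 5·exp(-t/2)/2, we substitute t = 2*log(4) to get a = 5/8.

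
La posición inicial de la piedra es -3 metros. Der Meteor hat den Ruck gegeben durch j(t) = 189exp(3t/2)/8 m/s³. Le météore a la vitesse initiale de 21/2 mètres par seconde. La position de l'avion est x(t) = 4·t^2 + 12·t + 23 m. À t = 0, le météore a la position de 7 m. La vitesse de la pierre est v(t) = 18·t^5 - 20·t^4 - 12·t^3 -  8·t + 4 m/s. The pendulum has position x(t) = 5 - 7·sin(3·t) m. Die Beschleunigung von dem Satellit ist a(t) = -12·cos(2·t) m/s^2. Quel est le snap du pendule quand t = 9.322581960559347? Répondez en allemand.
Um dies zu lösen, müssen wir 4 Ableitungen unserer Gleichung für die Position x(t) = 5 - 7·sin(3·t) nehmen. Durch Ableiten von der Position erhalten wir die Geschwindigkeit: v(t) = -21·cos(3·t). Die Ableitung von der Geschwindigkeit ergibt die Beschleunigung: a(t) = 63·sin(3·t). Mit d/dt von a(t) finden wir j(t) = 189·cos(3·t). Durch Ableiten von dem Ruck erhalten wir den Snap: s(t) = -567·sin(3·t). Wir haben den Snap s(t) = -567·sin(3·t). Durch Einsetzen von t = 9.322581960559347: s(9.322581960559347) = -171.124855620121.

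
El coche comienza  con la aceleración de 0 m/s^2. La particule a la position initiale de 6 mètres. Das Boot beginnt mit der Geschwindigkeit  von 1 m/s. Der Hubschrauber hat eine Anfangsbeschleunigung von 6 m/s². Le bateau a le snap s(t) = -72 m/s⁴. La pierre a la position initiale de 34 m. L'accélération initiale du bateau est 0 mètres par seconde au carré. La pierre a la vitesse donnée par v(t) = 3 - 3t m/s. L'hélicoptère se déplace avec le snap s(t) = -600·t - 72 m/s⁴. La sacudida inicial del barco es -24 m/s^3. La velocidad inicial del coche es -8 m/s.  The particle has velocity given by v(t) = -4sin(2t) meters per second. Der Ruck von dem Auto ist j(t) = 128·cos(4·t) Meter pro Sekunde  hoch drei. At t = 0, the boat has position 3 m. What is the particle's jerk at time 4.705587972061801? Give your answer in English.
To solve this, we need to take 2 derivatives of our velocity equation v(t) = -4·sin(2·t). Differentiating velocity, we get acceleration: a(t) = -8·cos(2·t). Taking d/dt of a(t), we find j(t) = 16·sin(2·t). From the given jerk equation j(t) = 16·sin(2·t), we substitute t = 4.705587972061801 to get j = 0.217625555527416.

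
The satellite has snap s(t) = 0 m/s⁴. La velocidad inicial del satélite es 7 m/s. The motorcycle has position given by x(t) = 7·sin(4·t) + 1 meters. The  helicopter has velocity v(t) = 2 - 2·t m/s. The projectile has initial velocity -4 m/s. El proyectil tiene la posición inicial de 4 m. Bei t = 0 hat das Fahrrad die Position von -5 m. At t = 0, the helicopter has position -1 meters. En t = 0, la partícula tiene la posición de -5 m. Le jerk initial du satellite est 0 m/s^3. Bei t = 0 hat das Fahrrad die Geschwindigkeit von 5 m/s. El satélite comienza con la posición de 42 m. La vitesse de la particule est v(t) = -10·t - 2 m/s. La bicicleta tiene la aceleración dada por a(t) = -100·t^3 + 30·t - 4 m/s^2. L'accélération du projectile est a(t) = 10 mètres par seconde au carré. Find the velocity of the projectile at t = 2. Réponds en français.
En partant de l'accélération a(t) = 10, nous prenons 1 intégrale. La primitive de l'accélération est la vitesse. En utilisant v(0) = -4, nous obtenons v(t) = 10·t - 4. En utilisant v(t) = 10·t - 4 et en substituant t = 2, nous trouvons v = 16.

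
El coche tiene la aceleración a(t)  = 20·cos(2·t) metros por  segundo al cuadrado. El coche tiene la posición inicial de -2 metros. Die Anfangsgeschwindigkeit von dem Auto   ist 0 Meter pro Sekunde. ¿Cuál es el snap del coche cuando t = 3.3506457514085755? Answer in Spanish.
Debemos derivar nuestra ecuación de la aceleración a(t) = 20·cos(2·t) 2 veces. Tomando d/dt de a(t), encontramos j(t) = -40·sin(2·t). La derivada de la sacudida da el snap: s(t) = -80·cos(2·t). De la ecuación del snap s(t) = -80·cos(2·t), sustituimos t = 3.3506457514085755 para obtener s = -73.1087616785276.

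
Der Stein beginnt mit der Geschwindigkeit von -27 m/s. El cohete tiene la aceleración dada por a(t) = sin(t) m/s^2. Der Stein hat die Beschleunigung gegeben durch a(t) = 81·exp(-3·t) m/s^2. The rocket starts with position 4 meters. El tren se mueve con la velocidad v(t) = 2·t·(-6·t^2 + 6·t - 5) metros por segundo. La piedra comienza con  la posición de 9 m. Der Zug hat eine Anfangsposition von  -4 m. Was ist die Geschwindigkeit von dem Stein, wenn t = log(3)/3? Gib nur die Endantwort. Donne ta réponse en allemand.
Die Geschwindigkeit bei t = log(3)/3 ist v = -9.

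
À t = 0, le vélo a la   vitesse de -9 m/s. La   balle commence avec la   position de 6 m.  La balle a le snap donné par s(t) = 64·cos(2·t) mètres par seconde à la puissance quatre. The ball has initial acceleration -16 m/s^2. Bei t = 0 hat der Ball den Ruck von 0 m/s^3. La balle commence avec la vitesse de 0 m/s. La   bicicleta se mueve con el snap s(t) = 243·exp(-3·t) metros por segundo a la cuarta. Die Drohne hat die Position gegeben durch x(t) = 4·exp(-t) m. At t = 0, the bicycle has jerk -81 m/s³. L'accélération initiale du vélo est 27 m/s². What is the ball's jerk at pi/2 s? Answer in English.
To find the answer, we compute 1 antiderivative of s(t) = 64·cos(2·t). The integral of snap is jerk. Using j(0) = 0, we get j(t) = 32·sin(2·t). Using j(t) = 32·sin(2·t) and substituting t = pi/2, we find j = 0.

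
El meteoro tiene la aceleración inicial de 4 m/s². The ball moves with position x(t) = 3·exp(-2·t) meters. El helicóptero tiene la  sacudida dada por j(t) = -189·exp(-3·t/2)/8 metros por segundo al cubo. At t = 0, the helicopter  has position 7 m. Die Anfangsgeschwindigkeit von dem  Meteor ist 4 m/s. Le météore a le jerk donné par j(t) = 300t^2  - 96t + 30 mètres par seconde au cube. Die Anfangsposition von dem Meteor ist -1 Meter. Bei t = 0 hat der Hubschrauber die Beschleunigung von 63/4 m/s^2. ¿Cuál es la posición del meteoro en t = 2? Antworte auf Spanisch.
Para resolver esto, necesitamos tomar 3 antiderivadas de nuestra ecuación de la sacudida j(t) = 300·t^2 - 96·t + 30. La antiderivada de la sacudida, con a(0) = 4, da la aceleración: a(t) = 100·t^3 - 48·t^2 + 30·t + 4. Integrando la aceleración y usando la condición inicial v(0) = 4, obtenemos v(t) = 25·t^4 - 16·t^3 + 15·t^2 + 4·t + 4. La integral de la velocidad, con x(0) = -1, da la posición: x(t) = 5·t^5 - 4·t^4 + 5·t^3 + 2·t^2 + 4·t - 1. Tenemos la posición x(t) = 5·t^5 - 4·t^4 + 5·t^3 + 2·t^2 + 4·t - 1. Sustituyendo t = 2: x(2) = 151.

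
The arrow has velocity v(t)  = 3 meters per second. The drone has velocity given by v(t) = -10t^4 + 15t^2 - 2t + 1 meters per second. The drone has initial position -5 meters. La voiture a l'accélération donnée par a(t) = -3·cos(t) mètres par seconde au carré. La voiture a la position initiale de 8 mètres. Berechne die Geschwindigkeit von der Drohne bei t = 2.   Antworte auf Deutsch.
Mit v(t) = -10·t^4 + 15·t^2 - 2·t + 1 und Einsetzen von t = 2, finden wir v = -103.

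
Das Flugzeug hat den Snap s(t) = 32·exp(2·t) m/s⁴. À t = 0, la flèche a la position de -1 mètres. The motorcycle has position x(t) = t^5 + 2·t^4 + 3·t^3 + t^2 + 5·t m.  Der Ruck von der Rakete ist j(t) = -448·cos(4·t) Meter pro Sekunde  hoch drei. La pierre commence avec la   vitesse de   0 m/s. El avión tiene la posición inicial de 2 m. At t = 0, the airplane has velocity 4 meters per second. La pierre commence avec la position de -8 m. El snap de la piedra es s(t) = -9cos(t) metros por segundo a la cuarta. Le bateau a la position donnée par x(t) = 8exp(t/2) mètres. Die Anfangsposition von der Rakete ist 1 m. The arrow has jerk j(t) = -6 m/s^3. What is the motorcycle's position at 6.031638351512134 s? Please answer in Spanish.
Tenemos la posición x(t) = t^5 + 2·t^4 + 3·t^3 + t^2 + 5·t. Sustituyendo t = 6.031638351512134: x(6.031638351512134) = 11355.1389233996.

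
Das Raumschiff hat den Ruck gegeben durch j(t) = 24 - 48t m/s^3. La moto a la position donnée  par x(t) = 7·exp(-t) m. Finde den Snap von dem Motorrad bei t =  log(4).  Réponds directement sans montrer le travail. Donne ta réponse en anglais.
The snap at t = log(4) is s = 7/4.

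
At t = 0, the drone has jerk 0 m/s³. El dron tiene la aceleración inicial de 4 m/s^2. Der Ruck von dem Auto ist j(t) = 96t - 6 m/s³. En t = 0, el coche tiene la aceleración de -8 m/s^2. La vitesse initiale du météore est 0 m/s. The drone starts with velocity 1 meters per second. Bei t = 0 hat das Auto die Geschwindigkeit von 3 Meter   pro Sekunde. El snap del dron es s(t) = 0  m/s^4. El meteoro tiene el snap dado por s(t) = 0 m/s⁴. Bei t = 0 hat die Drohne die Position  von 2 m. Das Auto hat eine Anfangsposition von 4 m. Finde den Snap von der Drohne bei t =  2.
Mit s(t) = 0 und Einsetzen von t = 2, finden wir s = 0.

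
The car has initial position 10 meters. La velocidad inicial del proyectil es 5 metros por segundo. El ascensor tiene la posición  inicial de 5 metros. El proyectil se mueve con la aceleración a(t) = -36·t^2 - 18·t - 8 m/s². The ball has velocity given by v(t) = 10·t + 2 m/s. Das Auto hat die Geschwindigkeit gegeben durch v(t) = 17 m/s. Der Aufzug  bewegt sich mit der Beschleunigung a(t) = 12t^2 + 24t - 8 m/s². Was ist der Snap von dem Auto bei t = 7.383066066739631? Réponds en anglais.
To solve this, we need to take 3 derivatives of our velocity equation v(t) = 17. Differentiating velocity, we get acceleration: a(t) = 0. The derivative of acceleration gives jerk: j(t) = 0. Differentiating jerk, we get snap: s(t) = 0. We have snap s(t) = 0. Substituting t = 7.383066066739631: s(7.383066066739631) = 0.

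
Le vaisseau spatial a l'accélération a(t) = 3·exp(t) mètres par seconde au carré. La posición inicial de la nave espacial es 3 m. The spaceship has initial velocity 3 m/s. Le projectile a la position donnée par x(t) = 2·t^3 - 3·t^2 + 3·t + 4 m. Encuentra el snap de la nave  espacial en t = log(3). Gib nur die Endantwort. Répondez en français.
Le snap à t = log(3) est s = 9.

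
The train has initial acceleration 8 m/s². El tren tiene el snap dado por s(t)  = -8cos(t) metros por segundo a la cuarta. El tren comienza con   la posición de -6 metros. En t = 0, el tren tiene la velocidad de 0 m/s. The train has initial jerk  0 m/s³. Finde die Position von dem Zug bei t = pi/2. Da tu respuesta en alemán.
Wir müssen das Integral unserer Gleichung für den Snap s(t) = -8·cos(t) 4-mal finden. Durch Integration von dem Snap und Verwendung der Anfangsbedingung j(0) = 0, erhalten wir j(t) = -8·sin(t). Durch Integration von dem Ruck und Verwendung der Anfangsbedingung a(0) = 8, erhalten wir a(t) = 8·cos(t). Die Stammfunktion von der Beschleunigung ist die Geschwindigkeit. Mit v(0) = 0 erhalten wir v(t) = 8·sin(t). Das Integral von der Geschwindigkeit ist die Position. Mit x(0) = -6 erhalten wir x(t) = 2 - 8·cos(t). Wir haben die Position x(t) = 2 - 8·cos(t). Durch Einsetzen von t = pi/2: x(pi/2) = 2.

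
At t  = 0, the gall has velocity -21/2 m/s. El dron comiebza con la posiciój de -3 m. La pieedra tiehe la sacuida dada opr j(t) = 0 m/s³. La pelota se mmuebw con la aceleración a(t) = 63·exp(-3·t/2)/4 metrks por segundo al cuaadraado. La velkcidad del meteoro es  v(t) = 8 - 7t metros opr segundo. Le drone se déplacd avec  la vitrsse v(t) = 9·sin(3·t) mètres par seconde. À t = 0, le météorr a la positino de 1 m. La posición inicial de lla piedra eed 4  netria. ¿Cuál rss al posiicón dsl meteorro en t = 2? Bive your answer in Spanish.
Partiendo de la velocidad v(t) = 8 - 7·t, tomamos 1 antiderivada. Integrando la velocidad y usando la condición inicial x(0) = 1, obtenemos x(t) = -7·t^2/2 + 8·t + 1. De la ecuación de la posición x(t) = -7·t^2/2 + 8·t + 1, sustituimos t = 2 para obtener x = 3.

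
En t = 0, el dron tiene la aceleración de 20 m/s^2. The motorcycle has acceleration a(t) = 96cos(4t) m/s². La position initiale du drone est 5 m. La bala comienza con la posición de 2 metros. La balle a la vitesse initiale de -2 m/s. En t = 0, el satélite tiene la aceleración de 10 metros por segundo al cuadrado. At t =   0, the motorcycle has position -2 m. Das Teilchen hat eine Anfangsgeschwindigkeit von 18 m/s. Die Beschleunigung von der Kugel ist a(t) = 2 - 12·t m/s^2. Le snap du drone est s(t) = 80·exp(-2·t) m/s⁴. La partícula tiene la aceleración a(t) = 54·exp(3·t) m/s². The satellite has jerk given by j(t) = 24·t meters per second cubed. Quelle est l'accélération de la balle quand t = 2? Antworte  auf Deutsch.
Mit a(t) = 2 - 12·t und Einsetzen von t = 2, finden wir a = -22.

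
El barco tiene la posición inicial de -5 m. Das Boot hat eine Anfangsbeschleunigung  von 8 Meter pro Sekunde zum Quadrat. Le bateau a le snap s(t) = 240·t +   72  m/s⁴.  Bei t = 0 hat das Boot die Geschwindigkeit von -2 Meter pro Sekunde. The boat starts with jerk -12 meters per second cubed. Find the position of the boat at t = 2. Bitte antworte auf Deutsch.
Um dies zu lösen, müssen wir 4 Stammfunktionen unserer Gleichung für den Snap s(t) = 240·t + 72 finden. Mit ∫s(t)dt und Anwendung von j(0) = -12, finden wir j(t) = 120·t^2 + 72·t - 12. Die Stammfunktion von dem Ruck ist die Beschleunigung. Mit a(0) = 8 erhalten wir a(t) = 40·t^3 + 36·t^2 - 12·t + 8. Mit ∫a(t)dt und Anwendung von v(0) = -2, finden wir v(t) = 10·t^4 + 12·t^3 - 6·t^2 + 8·t - 2. Das Integral von der Geschwindigkeit ist die Position. Mit x(0) = -5 erhalten wir x(t) = 2·t^5 + 3·t^4 - 2·t^3 + 4·t^2 - 2·t - 5. Mit x(t) = 2·t^5 + 3·t^4 - 2·t^3 + 4·t^2 - 2·t - 5 und Einsetzen von t = 2, finden wir x = 103.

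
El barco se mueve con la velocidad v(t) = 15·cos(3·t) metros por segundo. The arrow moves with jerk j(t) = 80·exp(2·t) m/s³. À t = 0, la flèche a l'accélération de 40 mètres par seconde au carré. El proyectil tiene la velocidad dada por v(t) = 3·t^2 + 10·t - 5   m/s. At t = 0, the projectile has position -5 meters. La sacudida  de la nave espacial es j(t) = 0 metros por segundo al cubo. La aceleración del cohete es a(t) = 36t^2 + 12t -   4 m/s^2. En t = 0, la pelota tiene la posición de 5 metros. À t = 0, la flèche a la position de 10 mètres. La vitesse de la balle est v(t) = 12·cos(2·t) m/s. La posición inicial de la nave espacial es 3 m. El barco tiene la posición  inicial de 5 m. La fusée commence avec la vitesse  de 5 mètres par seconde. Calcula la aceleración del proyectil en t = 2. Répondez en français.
Pour résoudre ceci, nous devons prendre 1 dérivée de notre équation de la vitesse v(t) = 3·t^2 + 10·t - 5. La dérivée de la vitesse donne l'accélération: a(t) = 6·t + 10. En utilisant a(t) = 6·t + 10 et en substituant t = 2, nous trouvons a = 22.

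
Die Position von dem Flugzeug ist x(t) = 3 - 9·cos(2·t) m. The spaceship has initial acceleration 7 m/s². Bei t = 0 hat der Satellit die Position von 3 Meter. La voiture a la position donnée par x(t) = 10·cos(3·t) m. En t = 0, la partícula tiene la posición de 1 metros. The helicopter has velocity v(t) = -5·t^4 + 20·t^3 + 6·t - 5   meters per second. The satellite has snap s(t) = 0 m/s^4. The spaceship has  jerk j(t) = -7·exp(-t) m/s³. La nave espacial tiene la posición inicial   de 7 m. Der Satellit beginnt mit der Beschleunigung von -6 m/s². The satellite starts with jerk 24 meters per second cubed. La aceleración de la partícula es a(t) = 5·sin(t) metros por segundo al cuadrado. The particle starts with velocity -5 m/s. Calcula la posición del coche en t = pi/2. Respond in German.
Aus der Gleichung für die Position x(t) = 10·cos(3·t), setzen wir t = pi/2 ein und erhalten x = 0.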